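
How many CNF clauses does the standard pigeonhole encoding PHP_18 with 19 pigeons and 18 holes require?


The PHP encoding has two parts:
1) At-least-one-hole clauses: 19 (one per pigeon, each with 18 literals).
2) At-most-one-pigeon-per-hole clauses: 18 holes * C(19,2) = 18 * 171 = 3078.
Total clauses = 19 + 3078 = 3097.

3097


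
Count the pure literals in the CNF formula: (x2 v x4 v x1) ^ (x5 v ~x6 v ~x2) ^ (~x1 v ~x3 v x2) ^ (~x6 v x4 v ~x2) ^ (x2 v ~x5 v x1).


A pure literal appears in only one polarity across all clauses.
Pure literals: x3 (negative only), x4 (positive only), x6 (negative only).
Count = 3.

3


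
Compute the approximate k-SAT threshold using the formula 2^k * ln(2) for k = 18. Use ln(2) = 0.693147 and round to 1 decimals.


Using the asymptotic formula: threshold ~ 2^k * ln(2).
2^18 = 262144.
262144 * 0.693147 = 181704.3.

181704.3


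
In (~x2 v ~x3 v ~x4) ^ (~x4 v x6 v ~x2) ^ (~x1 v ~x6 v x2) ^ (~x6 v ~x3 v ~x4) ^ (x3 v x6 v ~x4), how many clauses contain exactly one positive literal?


A definite clause has exactly one positive literal.
Clause 1: 0 positive -> not definite
Clause 2: 1 positive -> definite
Clause 3: 1 positive -> definite
Clause 4: 0 positive -> not definite
Clause 5: 2 positive -> not definite
Definite clause count = 2.

2


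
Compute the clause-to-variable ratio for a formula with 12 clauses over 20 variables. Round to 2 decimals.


Clause-to-variable ratio = clauses / variables.
12 / 20 = 0.6.

0.6


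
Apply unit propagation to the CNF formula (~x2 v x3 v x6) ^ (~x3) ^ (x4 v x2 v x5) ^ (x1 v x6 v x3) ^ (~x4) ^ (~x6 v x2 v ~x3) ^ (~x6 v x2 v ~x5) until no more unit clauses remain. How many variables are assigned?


Unit propagation repeatedly assigns the literal in any unit clause, then simplifies.
Assignments in order: x3 = F, x4 = F.
No further unit clauses remain.
Total variables assigned = 2.

2


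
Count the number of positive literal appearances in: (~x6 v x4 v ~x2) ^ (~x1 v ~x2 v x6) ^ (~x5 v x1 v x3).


Scan each clause for unnegated literals.
Clause 1: 1 positive; Clause 2: 1 positive; Clause 3: 2 positive.
Total positive literal occurrences = 4.

4


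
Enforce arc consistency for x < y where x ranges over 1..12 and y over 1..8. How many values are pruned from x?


For the constraint x < y, x needs a supporting value in y's domain.
x can be at most 7 (one less than y's maximum).
Valid x values from domain: 7 out of 12.
Pruned = 12 - 7 = 5.

5


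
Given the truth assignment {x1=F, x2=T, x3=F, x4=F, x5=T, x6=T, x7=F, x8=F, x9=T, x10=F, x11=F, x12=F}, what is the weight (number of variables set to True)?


The weight is the number of variables assigned True.
True variables: x2, x5, x6, x9.
Weight = 4.

4


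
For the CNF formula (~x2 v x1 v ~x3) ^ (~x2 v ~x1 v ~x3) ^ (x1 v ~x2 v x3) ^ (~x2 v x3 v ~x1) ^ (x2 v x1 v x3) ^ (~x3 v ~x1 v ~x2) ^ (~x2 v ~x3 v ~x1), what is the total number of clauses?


Each group enclosed in parentheses joined by ^ is one clause.
Counting the conjuncts: 7 clauses.

7


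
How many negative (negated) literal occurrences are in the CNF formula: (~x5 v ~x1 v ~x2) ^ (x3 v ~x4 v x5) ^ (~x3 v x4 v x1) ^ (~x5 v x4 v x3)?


Scan each clause for negated literals.
Clause 1: 3 negative; Clause 2: 1 negative; Clause 3: 1 negative; Clause 4: 1 negative.
Total negative literal occurrences = 6.

6


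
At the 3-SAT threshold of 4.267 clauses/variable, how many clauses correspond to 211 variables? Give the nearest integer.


The 3-SAT phase transition occurs at approximately 4.267 clauses per variable.
m = 4.267 * 211 = 900.337.
Rounded to nearest integer: 900.

900


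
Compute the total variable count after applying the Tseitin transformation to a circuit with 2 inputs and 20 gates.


The Tseitin transformation introduces one auxiliary variable per gate.
Total variables = inputs + gates = 2 + 20 = 22.

22


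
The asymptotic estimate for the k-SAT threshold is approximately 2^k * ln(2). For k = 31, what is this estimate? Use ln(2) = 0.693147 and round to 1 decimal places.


Using the asymptotic formula: threshold ~ 2^k * ln(2).
2^31 = 2147483648.
2147483648 * 0.693147 = 1488521848.2.

1488521848.2


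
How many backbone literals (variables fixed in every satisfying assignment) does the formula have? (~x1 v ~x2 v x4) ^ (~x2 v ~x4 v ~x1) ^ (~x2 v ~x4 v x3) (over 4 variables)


Find all satisfying assignments: 11 model(s).
Check which variables have the same value in every model.
No variable is fixed across all models.
Backbone size = 0.

0


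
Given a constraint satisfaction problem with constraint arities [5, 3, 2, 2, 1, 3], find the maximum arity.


The arities are: 5, 3, 2, 2, 1, 3.
Scan for the maximum value.
Maximum arity = 5.

5


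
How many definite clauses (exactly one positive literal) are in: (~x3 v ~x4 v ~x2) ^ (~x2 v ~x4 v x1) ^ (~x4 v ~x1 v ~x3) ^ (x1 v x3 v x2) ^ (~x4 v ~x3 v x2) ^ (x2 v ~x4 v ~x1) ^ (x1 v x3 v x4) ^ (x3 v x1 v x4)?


A definite clause has exactly one positive literal.
Clause 1: 0 positive -> not definite
Clause 2: 1 positive -> definite
Clause 3: 0 positive -> not definite
Clause 4: 3 positive -> not definite
Clause 5: 1 positive -> definite
Clause 6: 1 positive -> definite
Clause 7: 3 positive -> not definite
Clause 8: 3 positive -> not definite
Definite clause count = 3.

3


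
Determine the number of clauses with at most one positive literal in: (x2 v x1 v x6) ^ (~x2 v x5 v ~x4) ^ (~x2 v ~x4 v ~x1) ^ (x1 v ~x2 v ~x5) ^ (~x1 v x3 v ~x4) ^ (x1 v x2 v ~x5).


A Horn clause has at most one positive literal.
Clause 1: 3 positive lit(s) -> not Horn
Clause 2: 1 positive lit(s) -> Horn
Clause 3: 0 positive lit(s) -> Horn
Clause 4: 1 positive lit(s) -> Horn
Clause 5: 1 positive lit(s) -> Horn
Clause 6: 2 positive lit(s) -> not Horn
Total Horn clauses = 4.

4


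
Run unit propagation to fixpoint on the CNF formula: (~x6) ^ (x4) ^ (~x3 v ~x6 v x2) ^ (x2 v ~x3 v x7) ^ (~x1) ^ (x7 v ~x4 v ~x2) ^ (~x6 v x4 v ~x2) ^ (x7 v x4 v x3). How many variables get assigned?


Unit propagation repeatedly assigns the literal in any unit clause, then simplifies.
Assignments in order: x6 = F, x4 = T, x1 = F.
No further unit clauses remain.
Total variables assigned = 3.

3


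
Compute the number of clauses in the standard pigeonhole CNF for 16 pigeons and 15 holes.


The PHP encoding has two parts:
1) At-least-one-hole clauses: 16 (one per pigeon, each with 15 literals).
2) At-most-one-pigeon-per-hole clauses: 15 holes * C(16,2) = 15 * 120 = 1800.
Total clauses = 16 + 1800 = 1816.

1816


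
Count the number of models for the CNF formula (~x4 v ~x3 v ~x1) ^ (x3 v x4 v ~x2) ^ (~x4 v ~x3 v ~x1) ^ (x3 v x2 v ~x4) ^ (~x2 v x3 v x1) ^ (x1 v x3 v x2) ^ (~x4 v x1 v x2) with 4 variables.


Enumerate all 16 truth assignments over 4 variables.
Test each against every clause.
Satisfying assignments found: 7.

7


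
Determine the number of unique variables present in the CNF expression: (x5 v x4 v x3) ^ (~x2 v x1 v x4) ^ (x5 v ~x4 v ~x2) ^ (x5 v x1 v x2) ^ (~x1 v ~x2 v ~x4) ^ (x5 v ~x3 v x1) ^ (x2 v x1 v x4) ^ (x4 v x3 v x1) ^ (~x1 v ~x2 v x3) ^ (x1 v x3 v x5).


Identify each distinct variable in the formula.
Variables found: x1, x2, x3, x4, x5.
Total distinct variables = 5.

5


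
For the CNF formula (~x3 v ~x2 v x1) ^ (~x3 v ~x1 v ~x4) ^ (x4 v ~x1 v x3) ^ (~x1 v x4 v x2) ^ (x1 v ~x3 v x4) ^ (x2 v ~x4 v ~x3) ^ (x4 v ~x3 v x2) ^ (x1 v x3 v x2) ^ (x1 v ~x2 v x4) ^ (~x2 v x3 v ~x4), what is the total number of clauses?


Each group enclosed in parentheses joined by ^ is one clause.
Counting the conjuncts: 10 clauses.

10


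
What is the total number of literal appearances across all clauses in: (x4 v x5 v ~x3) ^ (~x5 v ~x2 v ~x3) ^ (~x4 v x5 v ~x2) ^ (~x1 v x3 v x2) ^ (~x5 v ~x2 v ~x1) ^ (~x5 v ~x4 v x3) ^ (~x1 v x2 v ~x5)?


Clause lengths: 3, 3, 3, 3, 3, 3, 3.
Sum = 3 + 3 + 3 + 3 + 3 + 3 + 3 = 21.

21


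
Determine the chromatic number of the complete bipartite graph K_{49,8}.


K_{49,8} is bipartite by definition: the two parts are independent sets, with every edge crossing between them.
Color all vertices in one part with color 1 and all vertices in the other part with color 2.
Since the graph has at least one edge, one color does not suffice.
Chromatic number = 2.

2


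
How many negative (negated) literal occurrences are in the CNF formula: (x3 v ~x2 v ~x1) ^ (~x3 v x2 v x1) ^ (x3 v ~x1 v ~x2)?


Scan each clause for negated literals.
Clause 1: 2 negative; Clause 2: 1 negative; Clause 3: 2 negative.
Total negative literal occurrences = 5.

5


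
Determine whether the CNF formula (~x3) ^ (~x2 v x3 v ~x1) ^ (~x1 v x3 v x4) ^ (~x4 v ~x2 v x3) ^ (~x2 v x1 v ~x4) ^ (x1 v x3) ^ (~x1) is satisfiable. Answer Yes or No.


Check all 16 possible truth assignments.
Number of satisfying assignments found: 0.
The formula is unsatisfiable.

No


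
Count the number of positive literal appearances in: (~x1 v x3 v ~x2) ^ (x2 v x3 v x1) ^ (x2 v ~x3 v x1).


Scan each clause for unnegated literals.
Clause 1: 1 positive; Clause 2: 3 positive; Clause 3: 2 positive.
Total positive literal occurrences = 6.

6


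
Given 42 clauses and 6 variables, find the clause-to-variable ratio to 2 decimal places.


Clause-to-variable ratio = clauses / variables.
42 / 6 = 7.0.

7.0


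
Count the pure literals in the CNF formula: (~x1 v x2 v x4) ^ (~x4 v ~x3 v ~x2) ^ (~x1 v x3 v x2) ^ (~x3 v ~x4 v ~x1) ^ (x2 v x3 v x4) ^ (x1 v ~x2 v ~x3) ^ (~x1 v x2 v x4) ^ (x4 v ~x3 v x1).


A pure literal appears in only one polarity across all clauses.
No pure literals found.
Count = 0.

0


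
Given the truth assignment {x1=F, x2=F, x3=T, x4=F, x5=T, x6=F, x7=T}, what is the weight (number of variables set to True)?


The weight is the number of variables assigned True.
True variables: x3, x5, x7.
Weight = 3.

3


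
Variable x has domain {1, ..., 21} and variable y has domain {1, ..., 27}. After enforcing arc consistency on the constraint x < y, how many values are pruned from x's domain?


For the constraint x < y, x needs a supporting value in y's domain.
x can be at most 26 (one less than y's maximum).
Valid x values from domain: 21 out of 21.
Pruned = 21 - 21 = 0.

0


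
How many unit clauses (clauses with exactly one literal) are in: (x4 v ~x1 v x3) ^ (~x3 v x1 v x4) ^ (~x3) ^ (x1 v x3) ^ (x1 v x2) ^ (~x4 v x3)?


A unit clause contains exactly one literal.
Unit clauses found: (~x3).
Count = 1.

1


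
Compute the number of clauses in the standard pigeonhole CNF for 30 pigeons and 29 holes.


The PHP encoding has two parts:
1) At-least-one-hole clauses: 30 (one per pigeon, each with 29 literals).
2) At-most-one-pigeon-per-hole clauses: 29 holes * C(30,2) = 29 * 435 = 12615.
Total clauses = 30 + 12615 = 12645.

12645


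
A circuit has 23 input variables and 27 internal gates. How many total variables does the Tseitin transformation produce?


The Tseitin transformation introduces one auxiliary variable per gate.
Total variables = inputs + gates = 23 + 27 = 50.

50


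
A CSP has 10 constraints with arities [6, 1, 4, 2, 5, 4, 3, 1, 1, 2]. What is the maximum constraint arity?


The arities are: 6, 1, 4, 2, 5, 4, 3, 1, 1, 2.
Scan for the maximum value.
Maximum arity = 6.

6


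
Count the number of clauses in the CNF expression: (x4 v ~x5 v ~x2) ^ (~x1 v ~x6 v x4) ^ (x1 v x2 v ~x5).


Each group enclosed in parentheses joined by ^ is one clause.
Counting the conjuncts: 3 clauses.

3


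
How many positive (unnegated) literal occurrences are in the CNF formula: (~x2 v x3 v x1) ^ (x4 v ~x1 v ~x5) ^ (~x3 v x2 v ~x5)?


Scan each clause for unnegated literals.
Clause 1: 2 positive; Clause 2: 1 positive; Clause 3: 1 positive.
Total positive literal occurrences = 4.

4


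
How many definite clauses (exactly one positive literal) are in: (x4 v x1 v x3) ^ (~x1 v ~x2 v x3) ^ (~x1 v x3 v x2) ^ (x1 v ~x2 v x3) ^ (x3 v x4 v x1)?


A definite clause has exactly one positive literal.
Clause 1: 3 positive -> not definite
Clause 2: 1 positive -> definite
Clause 3: 2 positive -> not definite
Clause 4: 2 positive -> not definite
Clause 5: 3 positive -> not definite
Definite clause count = 1.

1


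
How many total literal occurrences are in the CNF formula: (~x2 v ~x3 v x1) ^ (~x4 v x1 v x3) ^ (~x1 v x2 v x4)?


Clause lengths: 3, 3, 3.
Sum = 3 + 3 + 3 = 9.

9


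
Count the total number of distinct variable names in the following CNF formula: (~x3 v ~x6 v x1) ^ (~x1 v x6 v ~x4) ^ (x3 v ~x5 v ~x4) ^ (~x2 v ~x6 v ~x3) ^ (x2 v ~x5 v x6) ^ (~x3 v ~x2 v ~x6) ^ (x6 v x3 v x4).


Identify each distinct variable in the formula.
Variables found: x1, x2, x3, x4, x5, x6.
Total distinct variables = 6.

6


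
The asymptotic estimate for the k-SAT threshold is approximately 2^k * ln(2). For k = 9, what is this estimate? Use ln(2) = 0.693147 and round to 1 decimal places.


Using the asymptotic formula: threshold ~ 2^k * ln(2).
2^9 = 512.
512 * 0.693147 = 354.9.

354.9


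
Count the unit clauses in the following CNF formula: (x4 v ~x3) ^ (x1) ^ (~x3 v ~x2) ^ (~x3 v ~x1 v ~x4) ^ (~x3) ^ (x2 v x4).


A unit clause contains exactly one literal.
Unit clauses found: (x1), (~x3).
Count = 2.

2


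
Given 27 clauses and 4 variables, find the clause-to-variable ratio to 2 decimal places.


Clause-to-variable ratio = clauses / variables.
27 / 4 = 6.75.

6.75


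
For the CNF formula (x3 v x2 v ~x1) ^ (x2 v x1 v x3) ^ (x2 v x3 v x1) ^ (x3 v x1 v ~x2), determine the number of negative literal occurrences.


Scan each clause for negated literals.
Clause 1: 1 negative; Clause 2: 0 negative; Clause 3: 0 negative; Clause 4: 1 negative.
Total negative literal occurrences = 2.

2


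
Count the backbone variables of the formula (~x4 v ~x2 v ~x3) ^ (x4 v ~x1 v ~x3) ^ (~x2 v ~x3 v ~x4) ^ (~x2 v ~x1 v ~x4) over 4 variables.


Find all satisfying assignments: 11 model(s).
Check which variables have the same value in every model.
No variable is fixed across all models.
Backbone size = 0.

0


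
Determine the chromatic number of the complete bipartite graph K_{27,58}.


K_{27,58} is bipartite by definition: the two parts are independent sets, with every edge crossing between them.
Color all vertices in one part with color 1 and all vertices in the other part with color 2.
Since the graph has at least one edge, one color does not suffice.
Chromatic number = 2.

2


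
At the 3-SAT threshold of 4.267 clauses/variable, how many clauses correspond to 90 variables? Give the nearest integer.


The 3-SAT phase transition occurs at approximately 4.267 clauses per variable.
m = 4.267 * 90 = 384.03.
Rounded to nearest integer: 384.

384


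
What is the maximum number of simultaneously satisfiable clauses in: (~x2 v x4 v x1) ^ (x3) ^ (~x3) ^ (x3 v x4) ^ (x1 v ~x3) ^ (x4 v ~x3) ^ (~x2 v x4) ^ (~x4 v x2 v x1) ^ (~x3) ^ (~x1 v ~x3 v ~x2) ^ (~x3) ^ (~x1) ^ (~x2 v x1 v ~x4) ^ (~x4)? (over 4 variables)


Enumerate all 16 truth assignments.
For each, count how many of the 14 clauses are satisfied.
The formula is not fully satisfiable, so the maximum is below 14.
Maximum simultaneously satisfiable clauses = 12.

12


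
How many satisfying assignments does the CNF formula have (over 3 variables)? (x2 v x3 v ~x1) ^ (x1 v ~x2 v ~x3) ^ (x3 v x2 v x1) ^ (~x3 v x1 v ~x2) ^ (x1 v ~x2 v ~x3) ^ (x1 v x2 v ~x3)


Enumerate all 8 truth assignments over 3 variables.
Test each against every clause.
Satisfying assignments found: 4.

4


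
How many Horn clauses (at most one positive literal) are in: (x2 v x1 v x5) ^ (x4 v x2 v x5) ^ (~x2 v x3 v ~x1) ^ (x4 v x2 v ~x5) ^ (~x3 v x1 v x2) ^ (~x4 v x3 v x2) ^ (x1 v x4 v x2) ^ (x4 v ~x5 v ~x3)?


A Horn clause has at most one positive literal.
Clause 1: 3 positive lit(s) -> not Horn
Clause 2: 3 positive lit(s) -> not Horn
Clause 3: 1 positive lit(s) -> Horn
Clause 4: 2 positive lit(s) -> not Horn
Clause 5: 2 positive lit(s) -> not Horn
Clause 6: 2 positive lit(s) -> not Horn
Clause 7: 3 positive lit(s) -> not Horn
Clause 8: 1 positive lit(s) -> Horn
Total Horn clauses = 2.

2


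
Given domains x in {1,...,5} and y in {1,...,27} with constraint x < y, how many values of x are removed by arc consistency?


For the constraint x < y, x needs a supporting value in y's domain.
x can be at most 26 (one less than y's maximum).
Valid x values from domain: 5 out of 5.
Pruned = 5 - 5 = 0.

0


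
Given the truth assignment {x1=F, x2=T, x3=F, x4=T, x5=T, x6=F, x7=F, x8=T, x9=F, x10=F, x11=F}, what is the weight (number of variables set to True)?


The weight is the number of variables assigned True.
True variables: x2, x4, x5, x8.
Weight = 4.

4


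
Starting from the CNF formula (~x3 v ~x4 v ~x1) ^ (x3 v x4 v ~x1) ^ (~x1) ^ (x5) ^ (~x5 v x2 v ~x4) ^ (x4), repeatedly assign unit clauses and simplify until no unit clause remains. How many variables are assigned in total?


Unit propagation repeatedly assigns the literal in any unit clause, then simplifies.
Assignments in order: x1 = F, x5 = T, x4 = T, x2 = T.
No further unit clauses remain.
Total variables assigned = 4.

4


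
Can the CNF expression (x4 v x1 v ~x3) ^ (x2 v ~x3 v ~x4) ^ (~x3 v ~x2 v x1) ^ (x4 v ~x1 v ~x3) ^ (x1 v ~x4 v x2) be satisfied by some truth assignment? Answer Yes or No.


Check all 16 possible truth assignments.
Number of satisfying assignments found: 8.
The formula is satisfiable.

Yes


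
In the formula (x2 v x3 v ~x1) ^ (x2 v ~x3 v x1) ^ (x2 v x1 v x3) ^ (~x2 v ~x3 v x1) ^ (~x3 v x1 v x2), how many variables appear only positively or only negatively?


A pure literal appears in only one polarity across all clauses.
No pure literals found.
Count = 0.

0


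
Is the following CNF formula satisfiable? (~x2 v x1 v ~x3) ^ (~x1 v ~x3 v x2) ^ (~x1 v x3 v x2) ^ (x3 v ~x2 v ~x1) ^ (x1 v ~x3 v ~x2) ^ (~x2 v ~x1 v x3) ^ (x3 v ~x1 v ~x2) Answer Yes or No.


Check all 8 possible truth assignments.
Number of satisfying assignments found: 4.
The formula is satisfiable.

Yes


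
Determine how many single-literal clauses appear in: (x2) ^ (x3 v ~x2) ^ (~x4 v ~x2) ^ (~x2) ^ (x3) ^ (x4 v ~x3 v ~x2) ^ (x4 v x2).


A unit clause contains exactly one literal.
Unit clauses found: (x2), (~x2), (x3).
Count = 3.

3


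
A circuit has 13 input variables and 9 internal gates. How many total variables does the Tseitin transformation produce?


The Tseitin transformation introduces one auxiliary variable per gate.
Total variables = inputs + gates = 13 + 9 = 22.

22


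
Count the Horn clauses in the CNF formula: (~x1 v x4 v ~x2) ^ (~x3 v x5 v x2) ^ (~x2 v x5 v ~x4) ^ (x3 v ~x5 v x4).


A Horn clause has at most one positive literal.
Clause 1: 1 positive lit(s) -> Horn
Clause 2: 2 positive lit(s) -> not Horn
Clause 3: 1 positive lit(s) -> Horn
Clause 4: 2 positive lit(s) -> not Horn
Total Horn clauses = 2.

2


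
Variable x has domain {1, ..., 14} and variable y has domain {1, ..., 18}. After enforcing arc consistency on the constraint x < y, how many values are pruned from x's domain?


For the constraint x < y, x needs a supporting value in y's domain.
x can be at most 17 (one less than y's maximum).
Valid x values from domain: 14 out of 14.
Pruned = 14 - 14 = 0.

0


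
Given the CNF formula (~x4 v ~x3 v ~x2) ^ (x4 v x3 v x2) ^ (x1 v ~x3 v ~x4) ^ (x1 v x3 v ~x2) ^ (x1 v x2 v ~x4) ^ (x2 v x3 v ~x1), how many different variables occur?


Identify each distinct variable in the formula.
Variables found: x1, x2, x3, x4.
Total distinct variables = 4.

4


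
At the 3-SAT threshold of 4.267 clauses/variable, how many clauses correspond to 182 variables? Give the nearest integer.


The 3-SAT phase transition occurs at approximately 4.267 clauses per variable.
m = 4.267 * 182 = 776.594.
Rounded to nearest integer: 777.

777


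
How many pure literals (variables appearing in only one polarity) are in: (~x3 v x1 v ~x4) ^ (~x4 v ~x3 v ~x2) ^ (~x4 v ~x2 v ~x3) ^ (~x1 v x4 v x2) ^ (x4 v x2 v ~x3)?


A pure literal appears in only one polarity across all clauses.
Pure literals: x3 (negative only).
Count = 1.

1


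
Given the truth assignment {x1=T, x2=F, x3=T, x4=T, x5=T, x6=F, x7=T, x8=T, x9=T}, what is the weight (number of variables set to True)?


The weight is the number of variables assigned True.
True variables: x1, x3, x4, x5, x7, x8, x9.
Weight = 7.

7


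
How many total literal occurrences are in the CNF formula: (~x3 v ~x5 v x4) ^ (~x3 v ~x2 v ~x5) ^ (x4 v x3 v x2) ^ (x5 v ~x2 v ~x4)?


Clause lengths: 3, 3, 3, 3.
Sum = 3 + 3 + 3 + 3 = 12.

12


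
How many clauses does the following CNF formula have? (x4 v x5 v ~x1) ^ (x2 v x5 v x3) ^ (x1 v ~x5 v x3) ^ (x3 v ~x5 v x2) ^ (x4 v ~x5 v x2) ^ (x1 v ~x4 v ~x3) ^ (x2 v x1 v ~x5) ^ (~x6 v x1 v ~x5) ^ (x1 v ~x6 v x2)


Each group enclosed in parentheses joined by ^ is one clause.
Counting the conjuncts: 9 clauses.

9


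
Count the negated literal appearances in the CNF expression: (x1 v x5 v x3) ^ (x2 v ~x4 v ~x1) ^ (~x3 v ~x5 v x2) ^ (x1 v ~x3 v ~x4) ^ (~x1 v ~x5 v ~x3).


Scan each clause for negated literals.
Clause 1: 0 negative; Clause 2: 2 negative; Clause 3: 2 negative; Clause 4: 2 negative; Clause 5: 3 negative.
Total negative literal occurrences = 9.

9


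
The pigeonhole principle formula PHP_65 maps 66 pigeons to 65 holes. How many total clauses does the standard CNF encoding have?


The PHP encoding has two parts:
1) At-least-one-hole clauses: 66 (one per pigeon, each with 65 literals).
2) At-most-one-pigeon-per-hole clauses: 65 holes * C(66,2) = 65 * 2145 = 139425.
Total clauses = 66 + 139425 = 139491.

139491


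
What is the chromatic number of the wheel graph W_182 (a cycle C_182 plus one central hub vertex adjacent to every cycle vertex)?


W_182 consists of the cycle C_182 together with a hub vertex adjacent to every cycle vertex.
The cycle C_182 needs 2 colors (even cycle -> 2).
The hub is adjacent to every cycle vertex, so it must receive a new color distinct from all of them.
Chromatic number = 2 + 1 = 3.

3


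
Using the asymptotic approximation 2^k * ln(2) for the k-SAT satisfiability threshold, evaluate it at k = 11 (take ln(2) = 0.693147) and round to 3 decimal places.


Using the asymptotic formula: threshold ~ 2^k * ln(2).
2^11 = 2048.
2048 * 0.693147 = 1419.565.

1419.565


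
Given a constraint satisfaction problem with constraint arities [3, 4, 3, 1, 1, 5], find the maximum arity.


The arities are: 3, 4, 3, 1, 1, 5.
Scan for the maximum value.
Maximum arity = 5.

5


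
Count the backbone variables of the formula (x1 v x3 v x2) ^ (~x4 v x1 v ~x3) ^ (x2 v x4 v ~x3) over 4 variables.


Find all satisfying assignments: 10 model(s).
Check which variables have the same value in every model.
No variable is fixed across all models.
Backbone size = 0.

0


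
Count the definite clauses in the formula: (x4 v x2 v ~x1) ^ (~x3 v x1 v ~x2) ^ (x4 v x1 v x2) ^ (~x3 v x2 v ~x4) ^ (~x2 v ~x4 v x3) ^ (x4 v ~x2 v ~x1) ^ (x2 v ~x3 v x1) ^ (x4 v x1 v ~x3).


A definite clause has exactly one positive literal.
Clause 1: 2 positive -> not definite
Clause 2: 1 positive -> definite
Clause 3: 3 positive -> not definite
Clause 4: 1 positive -> definite
Clause 5: 1 positive -> definite
Clause 6: 1 positive -> definite
Clause 7: 2 positive -> not definite
Clause 8: 2 positive -> not definite
Definite clause count = 4.

4


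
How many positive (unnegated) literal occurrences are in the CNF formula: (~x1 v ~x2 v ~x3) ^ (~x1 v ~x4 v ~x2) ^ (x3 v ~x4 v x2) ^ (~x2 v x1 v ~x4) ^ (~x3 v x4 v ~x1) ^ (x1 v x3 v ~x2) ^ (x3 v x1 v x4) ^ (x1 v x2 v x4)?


Scan each clause for unnegated literals.
Clause 1: 0 positive; Clause 2: 0 positive; Clause 3: 2 positive; Clause 4: 1 positive; Clause 5: 1 positive; Clause 6: 2 positive; Clause 7: 3 positive; Clause 8: 3 positive.
Total positive literal occurrences = 12.

12


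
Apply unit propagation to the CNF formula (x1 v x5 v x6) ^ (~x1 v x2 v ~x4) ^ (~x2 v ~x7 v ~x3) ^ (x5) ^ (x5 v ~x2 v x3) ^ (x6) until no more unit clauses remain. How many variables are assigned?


Unit propagation repeatedly assigns the literal in any unit clause, then simplifies.
Assignments in order: x5 = T, x6 = T.
No further unit clauses remain.
Total variables assigned = 2.

2


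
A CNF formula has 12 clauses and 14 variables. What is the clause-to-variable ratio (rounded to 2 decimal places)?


Clause-to-variable ratio = clauses / variables.
12 / 14 = 0.86.

0.86


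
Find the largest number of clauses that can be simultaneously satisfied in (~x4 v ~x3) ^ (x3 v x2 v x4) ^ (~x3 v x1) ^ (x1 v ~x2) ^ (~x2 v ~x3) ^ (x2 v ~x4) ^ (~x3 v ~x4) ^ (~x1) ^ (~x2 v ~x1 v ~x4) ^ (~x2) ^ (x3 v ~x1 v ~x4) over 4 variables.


Enumerate all 16 truth assignments.
For each, count how many of the 11 clauses are satisfied.
The formula is not fully satisfiable, so the maximum is below 11.
Maximum simultaneously satisfiable clauses = 10.

10


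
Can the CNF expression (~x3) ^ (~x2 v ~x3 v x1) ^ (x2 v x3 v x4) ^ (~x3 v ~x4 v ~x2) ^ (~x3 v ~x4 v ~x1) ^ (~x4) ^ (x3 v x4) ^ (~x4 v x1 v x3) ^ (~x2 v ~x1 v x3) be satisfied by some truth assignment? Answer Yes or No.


Check all 16 possible truth assignments.
Number of satisfying assignments found: 0.
The formula is unsatisfiable.

No


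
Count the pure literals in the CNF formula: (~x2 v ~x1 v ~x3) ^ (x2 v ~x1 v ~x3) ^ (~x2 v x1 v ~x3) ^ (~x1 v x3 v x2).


A pure literal appears in only one polarity across all clauses.
No pure literals found.
Count = 0.

0


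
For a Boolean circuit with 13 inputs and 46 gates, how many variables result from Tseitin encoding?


The Tseitin transformation introduces one auxiliary variable per gate.
Total variables = inputs + gates = 13 + 46 = 59.

59


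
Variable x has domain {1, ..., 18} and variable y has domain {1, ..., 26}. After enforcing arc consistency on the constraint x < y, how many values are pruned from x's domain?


For the constraint x < y, x needs a supporting value in y's domain.
x can be at most 25 (one less than y's maximum).
Valid x values from domain: 18 out of 18.
Pruned = 18 - 18 = 0.

0


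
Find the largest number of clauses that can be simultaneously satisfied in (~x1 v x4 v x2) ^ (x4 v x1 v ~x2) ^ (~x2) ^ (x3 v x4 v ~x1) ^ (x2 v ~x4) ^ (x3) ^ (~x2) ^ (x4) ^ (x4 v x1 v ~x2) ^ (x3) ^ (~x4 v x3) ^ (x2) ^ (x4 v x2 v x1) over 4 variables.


Enumerate all 16 truth assignments.
For each, count how many of the 13 clauses are satisfied.
The formula is not fully satisfiable, so the maximum is below 13.
Maximum simultaneously satisfiable clauses = 11.

11


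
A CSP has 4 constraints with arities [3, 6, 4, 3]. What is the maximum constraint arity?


The arities are: 3, 6, 4, 3.
Scan for the maximum value.
Maximum arity = 6.

6


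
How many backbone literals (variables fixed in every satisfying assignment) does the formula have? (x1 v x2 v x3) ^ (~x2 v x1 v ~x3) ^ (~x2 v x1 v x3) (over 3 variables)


Find all satisfying assignments: 5 model(s).
Check which variables have the same value in every model.
No variable is fixed across all models.
Backbone size = 0.

0


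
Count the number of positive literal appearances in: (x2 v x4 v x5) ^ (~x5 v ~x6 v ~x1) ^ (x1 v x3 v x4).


Scan each clause for unnegated literals.
Clause 1: 3 positive; Clause 2: 0 positive; Clause 3: 3 positive.
Total positive literal occurrences = 6.

6


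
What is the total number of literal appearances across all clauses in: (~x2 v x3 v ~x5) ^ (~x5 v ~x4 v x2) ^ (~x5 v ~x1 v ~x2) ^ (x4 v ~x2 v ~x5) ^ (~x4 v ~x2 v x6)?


Clause lengths: 3, 3, 3, 3, 3.
Sum = 3 + 3 + 3 + 3 + 3 = 15.

15


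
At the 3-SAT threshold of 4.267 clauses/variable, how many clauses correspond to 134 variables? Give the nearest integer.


The 3-SAT phase transition occurs at approximately 4.267 clauses per variable.
m = 4.267 * 134 = 571.778.
Rounded to nearest integer: 572.

572


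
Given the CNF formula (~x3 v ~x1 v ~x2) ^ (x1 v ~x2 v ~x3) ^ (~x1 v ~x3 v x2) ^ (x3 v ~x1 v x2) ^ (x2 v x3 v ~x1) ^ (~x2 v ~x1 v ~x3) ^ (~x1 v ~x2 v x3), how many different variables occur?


Identify each distinct variable in the formula.
Variables found: x1, x2, x3.
Total distinct variables = 3.

3


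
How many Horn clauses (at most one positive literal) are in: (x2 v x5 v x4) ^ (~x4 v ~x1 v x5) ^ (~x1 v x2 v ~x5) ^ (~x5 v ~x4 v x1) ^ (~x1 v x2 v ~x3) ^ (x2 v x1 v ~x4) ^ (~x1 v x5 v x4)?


A Horn clause has at most one positive literal.
Clause 1: 3 positive lit(s) -> not Horn
Clause 2: 1 positive lit(s) -> Horn
Clause 3: 1 positive lit(s) -> Horn
Clause 4: 1 positive lit(s) -> Horn
Clause 5: 1 positive lit(s) -> Horn
Clause 6: 2 positive lit(s) -> not Horn
Clause 7: 2 positive lit(s) -> not Horn
Total Horn clauses = 4.

4


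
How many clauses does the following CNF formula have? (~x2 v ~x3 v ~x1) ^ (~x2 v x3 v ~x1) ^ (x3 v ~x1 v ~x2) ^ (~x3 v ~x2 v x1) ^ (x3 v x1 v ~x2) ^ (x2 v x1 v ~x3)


Each group enclosed in parentheses joined by ^ is one clause.
Counting the conjuncts: 6 clauses.

6


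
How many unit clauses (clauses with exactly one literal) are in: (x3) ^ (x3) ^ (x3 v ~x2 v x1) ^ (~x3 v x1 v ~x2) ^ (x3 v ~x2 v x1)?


A unit clause contains exactly one literal.
Unit clauses found: (x3), (x3).
Count = 2.

2


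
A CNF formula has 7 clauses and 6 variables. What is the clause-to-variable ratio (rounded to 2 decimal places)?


Clause-to-variable ratio = clauses / variables.
7 / 6 = 1.17.

1.17


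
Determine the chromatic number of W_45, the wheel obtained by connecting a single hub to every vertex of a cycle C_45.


W_45 consists of the cycle C_45 together with a hub vertex adjacent to every cycle vertex.
The cycle C_45 needs 3 colors (odd cycle -> 3).
The hub is adjacent to every cycle vertex, so it must receive a new color distinct from all of them.
Chromatic number = 3 + 1 = 4.

4


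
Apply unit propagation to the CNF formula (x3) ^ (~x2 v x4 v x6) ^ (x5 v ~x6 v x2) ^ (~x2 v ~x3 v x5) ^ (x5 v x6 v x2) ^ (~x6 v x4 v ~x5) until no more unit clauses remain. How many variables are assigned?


Unit propagation repeatedly assigns the literal in any unit clause, then simplifies.
Assignments in order: x3 = T.
No further unit clauses remain.
Total variables assigned = 1.

1


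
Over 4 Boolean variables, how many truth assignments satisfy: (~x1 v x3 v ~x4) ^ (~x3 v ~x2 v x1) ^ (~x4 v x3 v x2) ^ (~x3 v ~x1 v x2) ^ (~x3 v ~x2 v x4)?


Enumerate all 16 truth assignments over 4 variables.
Test each against every clause.
Satisfying assignments found: 8.

8


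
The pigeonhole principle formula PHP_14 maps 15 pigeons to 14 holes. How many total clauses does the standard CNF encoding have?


The PHP encoding has two parts:
1) At-least-one-hole clauses: 15 (one per pigeon, each with 14 literals).
2) At-most-one-pigeon-per-hole clauses: 14 holes * C(15,2) = 14 * 105 = 1470.
Total clauses = 15 + 1470 = 1485.

1485


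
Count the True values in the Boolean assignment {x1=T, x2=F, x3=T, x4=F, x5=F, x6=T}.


The weight is the number of variables assigned True.
True variables: x1, x3, x6.
Weight = 3.

3


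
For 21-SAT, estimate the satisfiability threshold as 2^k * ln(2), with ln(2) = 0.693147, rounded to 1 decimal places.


Using the asymptotic formula: threshold ~ 2^k * ln(2).
2^21 = 2097152.
2097152 * 0.693147 = 1453634.6.

1453634.6


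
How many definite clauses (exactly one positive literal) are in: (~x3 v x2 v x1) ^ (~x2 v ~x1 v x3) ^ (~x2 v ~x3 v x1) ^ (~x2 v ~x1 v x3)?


A definite clause has exactly one positive literal.
Clause 1: 2 positive -> not definite
Clause 2: 1 positive -> definite
Clause 3: 1 positive -> definite
Clause 4: 1 positive -> definite
Definite clause count = 3.

3


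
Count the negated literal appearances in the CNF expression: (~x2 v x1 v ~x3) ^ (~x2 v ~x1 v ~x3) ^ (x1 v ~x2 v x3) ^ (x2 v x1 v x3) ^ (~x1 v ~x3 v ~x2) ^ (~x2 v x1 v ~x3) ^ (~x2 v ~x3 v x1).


Scan each clause for negated literals.
Clause 1: 2 negative; Clause 2: 3 negative; Clause 3: 1 negative; Clause 4: 0 negative; Clause 5: 3 negative; Clause 6: 2 negative; Clause 7: 2 negative.
Total negative literal occurrences = 13.

13


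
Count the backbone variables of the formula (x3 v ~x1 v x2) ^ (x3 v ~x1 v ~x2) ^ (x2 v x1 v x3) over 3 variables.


Find all satisfying assignments: 5 model(s).
Check which variables have the same value in every model.
No variable is fixed across all models.
Backbone size = 0.

0


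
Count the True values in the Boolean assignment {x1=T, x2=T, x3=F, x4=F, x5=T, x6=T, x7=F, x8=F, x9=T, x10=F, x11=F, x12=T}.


The weight is the number of variables assigned True.
True variables: x1, x2, x5, x6, x9, x12.
Weight = 6.

6


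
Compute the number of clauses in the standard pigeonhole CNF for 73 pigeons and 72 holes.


The PHP encoding has two parts:
1) At-least-one-hole clauses: 73 (one per pigeon, each with 72 literals).
2) At-most-one-pigeon-per-hole clauses: 72 holes * C(73,2) = 72 * 2628 = 189216.
Total clauses = 73 + 189216 = 189289.

189289


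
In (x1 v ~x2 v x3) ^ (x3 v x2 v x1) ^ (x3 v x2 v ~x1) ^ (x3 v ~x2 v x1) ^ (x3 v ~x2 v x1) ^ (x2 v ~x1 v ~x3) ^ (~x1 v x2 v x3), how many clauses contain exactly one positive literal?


A definite clause has exactly one positive literal.
Clause 1: 2 positive -> not definite
Clause 2: 3 positive -> not definite
Clause 3: 2 positive -> not definite
Clause 4: 2 positive -> not definite
Clause 5: 2 positive -> not definite
Clause 6: 1 positive -> definite
Clause 7: 2 positive -> not definite
Definite clause count = 1.

1


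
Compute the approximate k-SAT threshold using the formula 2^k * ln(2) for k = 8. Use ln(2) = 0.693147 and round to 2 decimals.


Using the asymptotic formula: threshold ~ 2^k * ln(2).
2^8 = 256.
256 * 0.693147 = 177.45.

177.45


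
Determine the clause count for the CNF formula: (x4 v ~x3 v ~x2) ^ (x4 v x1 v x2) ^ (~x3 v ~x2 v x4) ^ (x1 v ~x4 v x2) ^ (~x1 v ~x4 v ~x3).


Each group enclosed in parentheses joined by ^ is one clause.
Counting the conjuncts: 5 clauses.

5


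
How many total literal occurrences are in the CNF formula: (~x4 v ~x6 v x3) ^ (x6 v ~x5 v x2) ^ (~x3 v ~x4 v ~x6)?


Clause lengths: 3, 3, 3.
Sum = 3 + 3 + 3 = 9.

9


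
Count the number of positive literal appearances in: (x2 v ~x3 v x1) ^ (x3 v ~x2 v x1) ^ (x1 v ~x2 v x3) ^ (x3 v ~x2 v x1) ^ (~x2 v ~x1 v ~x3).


Scan each clause for unnegated literals.
Clause 1: 2 positive; Clause 2: 2 positive; Clause 3: 2 positive; Clause 4: 2 positive; Clause 5: 0 positive.
Total positive literal occurrences = 8.

8


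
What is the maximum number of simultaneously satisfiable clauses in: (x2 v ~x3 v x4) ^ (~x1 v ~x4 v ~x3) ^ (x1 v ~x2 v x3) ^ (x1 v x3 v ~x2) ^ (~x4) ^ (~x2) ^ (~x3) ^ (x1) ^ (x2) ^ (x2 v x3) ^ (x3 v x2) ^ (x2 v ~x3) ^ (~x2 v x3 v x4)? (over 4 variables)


Enumerate all 16 truth assignments.
For each, count how many of the 13 clauses are satisfied.
The formula is not fully satisfiable, so the maximum is below 13.
Maximum simultaneously satisfiable clauses = 11.

11


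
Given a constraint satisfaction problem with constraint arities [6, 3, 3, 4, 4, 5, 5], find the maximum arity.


The arities are: 6, 3, 3, 4, 4, 5, 5.
Scan for the maximum value.
Maximum arity = 6.

6


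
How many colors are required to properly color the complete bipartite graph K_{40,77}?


K_{40,77} is bipartite by definition: the two parts are independent sets, with every edge crossing between them.
Color all vertices in one part with color 1 and all vertices in the other part with color 2.
Since the graph has at least one edge, one color does not suffice.
Chromatic number = 2.

2


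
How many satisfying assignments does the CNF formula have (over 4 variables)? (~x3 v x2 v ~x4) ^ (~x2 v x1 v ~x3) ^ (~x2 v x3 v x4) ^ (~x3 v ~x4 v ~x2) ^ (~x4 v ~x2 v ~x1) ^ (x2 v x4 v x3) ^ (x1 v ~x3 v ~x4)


Enumerate all 16 truth assignments over 4 variables.
Test each against every clause.
Satisfying assignments found: 6.

6


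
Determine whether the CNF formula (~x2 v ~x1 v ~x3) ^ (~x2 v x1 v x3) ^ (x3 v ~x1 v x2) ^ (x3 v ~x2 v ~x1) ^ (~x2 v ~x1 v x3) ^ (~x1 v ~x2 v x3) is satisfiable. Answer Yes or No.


Check all 8 possible truth assignments.
Number of satisfying assignments found: 4.
The formula is satisfiable.

Yes


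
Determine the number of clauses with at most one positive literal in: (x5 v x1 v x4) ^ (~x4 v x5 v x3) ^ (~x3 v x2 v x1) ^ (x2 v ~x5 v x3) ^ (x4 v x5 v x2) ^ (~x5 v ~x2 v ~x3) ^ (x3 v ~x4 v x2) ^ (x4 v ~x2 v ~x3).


A Horn clause has at most one positive literal.
Clause 1: 3 positive lit(s) -> not Horn
Clause 2: 2 positive lit(s) -> not Horn
Clause 3: 2 positive lit(s) -> not Horn
Clause 4: 2 positive lit(s) -> not Horn
Clause 5: 3 positive lit(s) -> not Horn
Clause 6: 0 positive lit(s) -> Horn
Clause 7: 2 positive lit(s) -> not Horn
Clause 8: 1 positive lit(s) -> Horn
Total Horn clauses = 2.

2


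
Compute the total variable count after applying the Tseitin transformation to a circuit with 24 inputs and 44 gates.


The Tseitin transformation introduces one auxiliary variable per gate.
Total variables = inputs + gates = 24 + 44 = 68.

68


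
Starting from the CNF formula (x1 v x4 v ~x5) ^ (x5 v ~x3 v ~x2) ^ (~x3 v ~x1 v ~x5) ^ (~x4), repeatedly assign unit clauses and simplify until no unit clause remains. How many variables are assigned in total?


Unit propagation repeatedly assigns the literal in any unit clause, then simplifies.
Assignments in order: x4 = F.
No further unit clauses remain.
Total variables assigned = 1.

1


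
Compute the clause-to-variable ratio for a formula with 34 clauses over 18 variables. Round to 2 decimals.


Clause-to-variable ratio = clauses / variables.
34 / 18 = 1.89.

1.89


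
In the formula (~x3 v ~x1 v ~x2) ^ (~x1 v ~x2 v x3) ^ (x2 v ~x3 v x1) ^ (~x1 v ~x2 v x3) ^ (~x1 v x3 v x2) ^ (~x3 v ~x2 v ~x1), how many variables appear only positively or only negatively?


A pure literal appears in only one polarity across all clauses.
No pure literals found.
Count = 0.

0


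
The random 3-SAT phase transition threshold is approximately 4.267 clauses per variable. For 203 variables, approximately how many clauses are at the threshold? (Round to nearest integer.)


The 3-SAT phase transition occurs at approximately 4.267 clauses per variable.
m = 4.267 * 203 = 866.201.
Rounded to nearest integer: 866.

866


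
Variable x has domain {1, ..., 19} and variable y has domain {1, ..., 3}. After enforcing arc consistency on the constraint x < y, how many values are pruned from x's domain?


For the constraint x < y, x needs a supporting value in y's domain.
x can be at most 2 (one less than y's maximum).
Valid x values from domain: 2 out of 19.
Pruned = 19 - 2 = 17.

17


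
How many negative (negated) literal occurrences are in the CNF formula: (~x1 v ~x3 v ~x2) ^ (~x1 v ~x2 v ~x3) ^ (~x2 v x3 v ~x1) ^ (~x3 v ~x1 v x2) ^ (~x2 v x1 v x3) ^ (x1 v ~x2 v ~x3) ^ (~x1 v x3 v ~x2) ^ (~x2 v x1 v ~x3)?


Scan each clause for negated literals.
Clause 1: 3 negative; Clause 2: 3 negative; Clause 3: 2 negative; Clause 4: 2 negative; Clause 5: 1 negative; Clause 6: 2 negative; Clause 7: 2 negative; Clause 8: 2 negative.
Total negative literal occurrences = 17.

17


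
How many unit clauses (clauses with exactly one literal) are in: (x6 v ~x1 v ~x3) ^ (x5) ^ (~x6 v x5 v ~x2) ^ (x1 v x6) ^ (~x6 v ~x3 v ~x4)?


A unit clause contains exactly one literal.
Unit clauses found: (x5).
Count = 1.

1


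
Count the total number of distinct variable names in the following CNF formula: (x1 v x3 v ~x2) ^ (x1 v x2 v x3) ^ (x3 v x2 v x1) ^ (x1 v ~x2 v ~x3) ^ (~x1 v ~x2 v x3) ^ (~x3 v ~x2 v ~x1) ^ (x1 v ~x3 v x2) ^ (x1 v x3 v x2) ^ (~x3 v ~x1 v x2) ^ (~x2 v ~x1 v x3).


Identify each distinct variable in the formula.
Variables found: x1, x2, x3.
Total distinct variables = 3.

3
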